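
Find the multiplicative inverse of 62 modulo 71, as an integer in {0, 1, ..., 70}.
Apply the extended Euclidean algorithm to (71, 62), tracking rows (r, s, t) with s·71 + t·62 = r. Each division r_prev = q·r_cur + r_new produces the new row as (previous row) − q·(current row):
  row A: (71, 1, 0)   [1·71 + 0·62 = 71]
  row B: (62, 0, 1)   [0·71 + 1·62 = 62]
  71 = 1·62 + 9   → row C = row A − 1·row B = (9, 1, −1)   [check: 1·71 − 1·62 = 9]
  62 = 6·9 + 8   → row D = row B − 6·row C = (8, −6, 7)   [check: −6·71 + 7·62 = 8]
  9 = 1·8 + 1   → row E = row C − 1·row D = (1, 7, −8)   [check: 7·71 − 8·62 = 1]
  8 = 8·1 + 0   → remainder 0, stop. gcd = 1 (last nonzero row E).
The gcd is 1, so 62 is invertible mod 71. The last nonzero row gives 7·71 − 8·62 = 1, so t = −8. So 62^(−1) ≡ −8 ≡ 63 (mod 71). Verify: 62 · 63 = 3906 ≡ 1 (mod 71). ✓

Final answer: 62^(−1) ≡ 63 (mod 71)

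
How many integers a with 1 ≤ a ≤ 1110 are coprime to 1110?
288

The number of a ∈ {1, ..., 1110} with gcd(a, 1110) = 1 is by definition Euler's totient φ(1110). φ is multiplicative, with φ(p^e) = p^e − p^(e−1). Factorise 1110 = 2 · 3 · 5 · 37. Then
  φ(1110) = (2 − 1) · (3 − 1) · (5 − 1) · (37 − 1) = 1 · 2 · 4 · 36 = 288.
So there are 288 such integers.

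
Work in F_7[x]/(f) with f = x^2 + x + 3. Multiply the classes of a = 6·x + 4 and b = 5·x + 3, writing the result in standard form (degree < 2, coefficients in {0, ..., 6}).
Multiply as integer polynomials: a · b = 30·x^2 + 38·x + 12. Reducing coefficients mod 7: a · b ≡ 2·x^2 + 3·x + 5. Now divide by f(x) = x^2 + x + 3 in F_7[x], eliminating the leading term at each step:
  leading term 2·x^2: subtract (2)·f(x) = 2·x^2 + 2·x + 6, leaving x + 6 (coefficients mod 7)
The degree is now < 2, so this is the remainder. Hence a · b ≡ x + 6 in F_7[x]/(f).

Final answer: a · b ≡ x + 6 (mod f(x))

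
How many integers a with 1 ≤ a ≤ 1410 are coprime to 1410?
368

The number of a ∈ {1, ..., 1410} with gcd(a, 1410) = 1 is by definition Euler's totient φ(1410). φ is multiplicative, with φ(p^e) = p^e − p^(e−1). Factorise 1410 = 2 · 3 · 5 · 47. Then
  φ(1410) = (2 − 1) · (3 − 1) · (5 − 1) · (47 − 1) = 1 · 2 · 4 · 46 = 368.
So there are 368 such integers.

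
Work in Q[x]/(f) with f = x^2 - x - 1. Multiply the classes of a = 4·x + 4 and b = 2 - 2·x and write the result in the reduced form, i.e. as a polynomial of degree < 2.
a · b ≡ -8·x (mod f(x))

First multiply in Q[x] without reducing: a · b = 8 - 8·x^2. Now divide by f(x) = x^2 - x - 1, eliminating the leading term at each step:
  leading term -8·x^2: subtract (-8)·f(x) = -8·x^2 + 8·x + 8, leaving -8·x
The degree is now < 2, so this is the remainder. Hence a · b ≡ -8·x in Q[x]/(f).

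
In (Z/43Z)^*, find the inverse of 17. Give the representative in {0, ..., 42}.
Apply the extended Euclidean algorithm to (43, 17), tracking rows (r, s, t) with s·43 + t·17 = r. Each division r_prev = q·r_cur + r_new produces the new row as (previous row) − q·(current row):
  row A: (43, 1, 0)   [1·43 + 0·17 = 43]
  row B: (17, 0, 1)   [0·43 + 1·17 = 17]
  43 = 2·17 + 9   → row C = row A − 2·row B = (9, 1, −2)   [check: 1·43 − 2·17 = 9]
  17 = 1·9 + 8   → row D = row B − 1·row C = (8, −1, 3)   [check: −1·43 + 3·17 = 8]
  9 = 1·8 + 1   → row E = row C − 1·row D = (1, 2, −5)   [check: 2·43 − 5·17 = 1]
  8 = 8·1 + 0   → remainder 0, stop. gcd = 1 (last nonzero row E).
The gcd is 1, so 17 is invertible mod 43. The last nonzero row gives 2·43 − 5·17 = 1, so t = −5. So 17^(−1) ≡ −5 ≡ 38 (mod 43). Verify: 17 · 38 = 646 ≡ 1 (mod 43). ✓

Final answer: 17^(−1) ≡ 38 (mod 43)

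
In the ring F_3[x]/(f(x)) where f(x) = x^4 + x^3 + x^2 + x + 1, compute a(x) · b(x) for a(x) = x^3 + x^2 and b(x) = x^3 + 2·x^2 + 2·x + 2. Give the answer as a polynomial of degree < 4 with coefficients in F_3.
Multiply as integer polynomials: a · b = x^6 + 3·x^5 + 4·x^4 + 4·x^3 + 2·x^2. Reducing coefficients mod 3: a · b ≡ x^6 + x^4 + x^3 + 2·x^2. Now divide by f(x) = x^4 + x^3 + x^2 + x + 1 in F_3[x], eliminating the leading term at each step:
  leading term x^6: subtract (x^2)·f(x) = x^6 + x^5 + x^4 + x^3 + x^2, leaving 2·x^5 + x^2 (coefficients mod 3)
  leading term 2·x^5: subtract (2·x)·f(x) = 2·x^5 + 2·x^4 + 2·x^3 + 2·x^2 + 2·x, leaving x^4 + x^3 + 2·x^2 + x (coefficients mod 3)
  leading term x^4: subtract (1)·f(x) = x^4 + x^3 + x^2 + x + 1, leaving x^2 + 2 (coefficients mod 3)
The degree is now < 4, so this is the remainder. Hence a · b ≡ x^2 + 2 in F_3[x]/(f).

Final answer: a · b ≡ x^2 + 2 (mod f(x))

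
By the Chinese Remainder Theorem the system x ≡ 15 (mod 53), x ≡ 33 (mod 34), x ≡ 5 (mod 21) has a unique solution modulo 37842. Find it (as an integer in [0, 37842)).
x ≡ 21215 (mod 37842); the representative in [0, 37842) is 21215

The moduli 53, 34, 21 are pairwise coprime, so by the CRT there is a unique solution mod 53·34·21 = 37842.
Solve by successive substitution. Start with x ≡ 15 (mod 53).
  Combine with x ≡ 33 (mod 34): write x = 15 + 53·t and require 15 + 53·t ≡ 33 (mod 34), i.e. 53·t ≡ 33 − 15 ≡ 18 (mod 34). Since 53^(−1) ≡ 9 (mod 34) (53 ≡ 19 (mod 34)), t ≡ 9·18 ≡ 26 (mod 34). So x ≡ 15 + 53·26 = 1393 (mod 1802).
  Combine with x ≡ 5 (mod 21): write x = 1393 + 1802·t and require 1393 + 1802·t ≡ 5 (mod 21), i.e. 1802·t ≡ 5 − 1393 ≡ 19 (mod 21). Since 1802^(−1) ≡ 5 (mod 21) (1802 ≡ 17 (mod 21)), t ≡ 5·19 ≡ 11 (mod 21). So x ≡ 1393 + 1802·11 = 21215 (mod 37842).
Unique solution in [0, 37842): x = 21215.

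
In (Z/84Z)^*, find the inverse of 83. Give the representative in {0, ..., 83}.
83^(−1) ≡ 83 (mod 84)

Apply the extended Euclidean algorithm to (84, 83), tracking rows (r, s, t) with s·84 + t·83 = r. Each division r_prev = q·r_cur + r_new produces the new row as (previous row) − q·(current row):
  row A: (84, 1, 0)   [1·84 + 0·83 = 84]
  row B: (83, 0, 1)   [0·84 + 1·83 = 83]
  84 = 1·83 + 1   → row C = row A − 1·row B = (1, 1, −1)   [check: 1·84 − 1·83 = 1]
  83 = 83·1 + 0   → remainder 0, stop. gcd = 1 (last nonzero row C).
The gcd is 1, so 83 is invertible mod 84. The last nonzero row gives 1·84 − 1·83 = 1, so t = −1. So 83^(−1) ≡ −1 ≡ 83 (mod 84). Verify: 83 · 83 = 6889 ≡ 1 (mod 84). ✓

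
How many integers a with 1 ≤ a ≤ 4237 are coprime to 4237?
3996

The number of a ∈ {1, ..., 4237} with gcd(a, 4237) = 1 is by definition Euler's totient φ(4237). φ is multiplicative, with φ(p^e) = p^e − p^(e−1). Factorise 4237 = 19 · 223. Then
  φ(4237) = (19 − 1) · (223 − 1) = 18 · 222 = 3996.
So there are 3996 such integers.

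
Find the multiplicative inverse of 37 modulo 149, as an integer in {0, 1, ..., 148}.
37^(−1) ≡ 145 (mod 149)

Apply the extended Euclidean algorithm to (149, 37), tracking rows (r, s, t) with s·149 + t·37 = r. Each division r_prev = q·r_cur + r_new produces the new row as (previous row) − q·(current row):
  row A: (149, 1, 0)   [1·149 + 0·37 = 149]
  row B: (37, 0, 1)   [0·149 + 1·37 = 37]
  149 = 4·37 + 1   → row C = row A − 4·row B = (1, 1, −4)   [check: 1·149 − 4·37 = 1]
  37 = 37·1 + 0   → remainder 0, stop. gcd = 1 (last nonzero row C).
The gcd is 1, so 37 is invertible mod 149. The last nonzero row gives 1·149 − 4·37 = 1, so t = −4. So 37^(−1) ≡ −4 ≡ 145 (mod 149). Verify: 37 · 145 = 5365 ≡ 1 (mod 149). ✓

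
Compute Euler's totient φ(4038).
φ(4038) = 1344

φ is multiplicative, with φ(p^e) = p^e − p^(e−1). Factorise 4038 = 2 · 3 · 673. Then
  φ(4038) = (2 − 1) · (3 − 1) · (673 − 1) = 1 · 2 · 672 = 1344.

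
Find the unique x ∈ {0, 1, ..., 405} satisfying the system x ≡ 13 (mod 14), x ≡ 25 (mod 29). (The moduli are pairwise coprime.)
x ≡ 83 (mod 406); the representative in [0, 406) is 83

The moduli 14, 29 are pairwise coprime, so by the CRT there is a unique solution mod 14·29 = 406.
Solve by successive substitution. Start with x ≡ 13 (mod 14).
  Combine with x ≡ 25 (mod 29): write x = 13 + 14·t and require 13 + 14·t ≡ 25 (mod 29), i.e. 14·t ≡ 25 − 13 ≡ 12 (mod 29). Since 14^(−1) ≡ 27 (mod 29), t ≡ 27·12 ≡ 5 (mod 29). So x ≡ 13 + 14·5 = 83 (mod 406).
Unique solution in [0, 406): x = 83.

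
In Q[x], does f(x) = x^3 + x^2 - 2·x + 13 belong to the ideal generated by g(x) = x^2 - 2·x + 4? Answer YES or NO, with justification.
In Q[x] the ideal (g) consists of all multiples of g, so f ∈ (g) iff g | f, i.e. iff the remainder of f on division by g is 0. Divide f by g (g is monic, so eliminate the leading term of the running remainder at each step):
  leading term x^3: subtract (x)·g(x) = x^3 - 2·x^2 + 4·x, leaving 3·x^2 - 6·x + 13
  leading term 3·x^2: subtract (3)·g(x) = 3·x^2 - 6·x + 12, leaving 1
The remainder r(x) = 1 ≠ 0 (and deg r < deg g), so g ∤ f, i.e. f ∉ (g).

Final answer: NO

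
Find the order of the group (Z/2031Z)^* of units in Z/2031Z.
|(Z/2031Z)^*| = 1352

(Z/2031Z)^* consists of the classes a with gcd(a, 2031) = 1, so its order is φ(2031). φ is multiplicative, with φ(p^e) = p^e − p^(e−1). Factorise 2031 = 3 · 677. Then
  φ(2031) = (3 − 1) · (677 − 1) = 2 · 676 = 1352.
Thus |(Z/2031Z)^*| = 1352.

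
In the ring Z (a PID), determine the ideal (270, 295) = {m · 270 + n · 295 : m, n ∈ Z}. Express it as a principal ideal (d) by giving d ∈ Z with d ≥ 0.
(270, 295) = (5); d = 5

In the PID Z, (a, b) is generated by gcd(a, b). Compute gcd(295, 270) with the extended Euclidean algorithm, tracking rows (r, s, t) with s·295 + t·270 = r:
  row A: (295, 1, 0)   [1·295 + 0·270 = 295]
  row B: (270, 0, 1)   [0·295 + 1·270 = 270]
  295 = 1·270 + 25   → row C = row A − 1·row B = (25, 1, −1)   [check: 1·295 − 1·270 = 25]
  270 = 10·25 + 20   → row D = row B − 10·row C = (20, −10, 11)   [check: −10·295 + 11·270 = 20]
  25 = 1·20 + 5   → row E = row C − 1·row D = (5, 11, −12)   [check: 11·295 − 12·270 = 5]
  20 = 4·5 + 0   → remainder 0, stop. gcd = 5 (last nonzero row E).
So gcd(270, 295) = 5, with Bézout identity 11·295 − 12·270 = 5. Containment (⊇): the Bézout identity exhibits 5 as an element of (270, 295), giving (5) ⊆ (270, 295). Containment (⊆): since 5 | 270 and 5 | 295 (270 = 5·54, 295 = 5·59), every Z-linear combination of 270 and 295 is divisible by 5, so (270, 295) ⊆ (5). Therefore (270, 295) = (5), d = 5.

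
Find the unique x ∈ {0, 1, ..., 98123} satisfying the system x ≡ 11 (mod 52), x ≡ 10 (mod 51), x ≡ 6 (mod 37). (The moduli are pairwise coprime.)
x ≡ 79519 (mod 98124); the representative in [0, 98124) is 79519

The moduli 52, 51, 37 are pairwise coprime, so by the CRT there is a unique solution mod 52·51·37 = 98124.
Solve by successive substitution. Start with x ≡ 11 (mod 52).
  Combine with x ≡ 10 (mod 51): write x = 11 + 52·t and require 11 + 52·t ≡ 10 (mod 51), i.e. 52·t ≡ 10 − 11 ≡ 50 (mod 51). Since 52^(−1) ≡ 1 (mod 51) (52 ≡ 1 (mod 51)), t ≡ 1·50 ≡ 50 (mod 51). So x ≡ 11 + 52·50 = 2611 (mod 2652).
  Combine with x ≡ 6 (mod 37): write x = 2611 + 2652·t and require 2611 + 2652·t ≡ 6 (mod 37), i.e. 2652·t ≡ 6 − 2611 ≡ 22 (mod 37). Since 2652^(−1) ≡ 3 (mod 37) (2652 ≡ 25 (mod 37)), t ≡ 3·22 ≡ 29 (mod 37). So x ≡ 2611 + 2652·29 = 79519 (mod 98124).
Unique solution in [0, 98124): x = 79519.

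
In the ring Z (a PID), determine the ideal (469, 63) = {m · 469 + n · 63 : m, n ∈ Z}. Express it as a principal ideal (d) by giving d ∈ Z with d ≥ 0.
(469, 63) = (7); d = 7

In the PID Z, (a, b) is generated by gcd(a, b). Compute gcd(469, 63) with the extended Euclidean algorithm, tracking rows (r, s, t) with s·469 + t·63 = r:
  row A: (469, 1, 0)   [1·469 + 0·63 = 469]
  row B: (63, 0, 1)   [0·469 + 1·63 = 63]
  469 = 7·63 + 28   → row C = row A − 7·row B = (28, 1, −7)   [check: 1·469 − 7·63 = 28]
  63 = 2·28 + 7   → row D = row B − 2·row C = (7, −2, 15)   [check: −2·469 + 15·63 = 7]
  28 = 4·7 + 0   → remainder 0, stop. gcd = 7 (last nonzero row D).
So gcd(469, 63) = 7, with Bézout identity −2·469 + 15·63 = 7. Containment (⊇): the Bézout identity exhibits 7 as an element of (469, 63), giving (7) ⊆ (469, 63). Containment (⊆): since 7 | 469 and 7 | 63 (469 = 7·67, 63 = 7·9), every Z-linear combination of 469 and 63 is divisible by 7, so (469, 63) ⊆ (7). Therefore (469, 63) = (7), d = 7.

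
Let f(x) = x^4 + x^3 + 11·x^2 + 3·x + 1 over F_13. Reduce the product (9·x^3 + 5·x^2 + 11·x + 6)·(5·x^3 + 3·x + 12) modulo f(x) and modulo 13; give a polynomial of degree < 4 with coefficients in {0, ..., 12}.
Multiply as integer polynomials: a · b = 45·x^6 + 25·x^5 + 82·x^4 + 153·x^3 + 93·x^2 + 150·x + 72. Reducing coefficients mod 13: a · b ≡ 6·x^6 + 12·x^5 + 4·x^4 + 10·x^3 + 2·x^2 + 7·x + 7. Now divide by f(x) = x^4 + x^3 + 11·x^2 + 3·x + 1 in F_13[x], eliminating the leading term at each step:
  leading term 6·x^6: subtract (6·x^2)·f(x) = 6·x^6 + 6·x^5 + x^4 + 5·x^3 + 6·x^2, leaving 6·x^5 + 3·x^4 + 5·x^3 + 9·x^2 + 7·x + 7 (coefficients mod 13)
  leading term 6·x^5: subtract (6·x)·f(x) = 6·x^5 + 6·x^4 + x^3 + 5·x^2 + 6·x, leaving 10·x^4 + 4·x^3 + 4·x^2 + x + 7 (coefficients mod 13)
  leading term 10·x^4: subtract (10)·f(x) = 10·x^4 + 10·x^3 + 6·x^2 + 4·x + 10, leaving 7·x^3 + 11·x^2 + 10·x + 10 (coefficients mod 13)
The degree is now < 4, so this is the remainder. Hence a · b ≡ 7·x^3 + 11·x^2 + 10·x + 10 in F_13[x]/(f).

Final answer: a · b ≡ 7·x^3 + 11·x^2 + 10·x + 10 (mod f(x))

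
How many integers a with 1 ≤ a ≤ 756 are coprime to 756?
The number of a ∈ {1, ..., 756} with gcd(a, 756) = 1 is by definition Euler's totient φ(756). φ is multiplicative, with φ(p^e) = p^e − p^(e−1). Factorise 756 = 2^2 · 3^3 · 7. Then
  φ(756) = (2^2 − 2^1) · (3^3 − 3^2) · (7 − 1) = 2 · 18 · 6 = 216.
So there are 216 such integers.

Final answer: 216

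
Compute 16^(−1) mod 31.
Apply the extended Euclidean algorithm to (31, 16), tracking rows (r, s, t) with s·31 + t·16 = r. Each division r_prev = q·r_cur + r_new produces the new row as (previous row) − q·(current row):
  row A: (31, 1, 0)   [1·31 + 0·16 = 31]
  row B: (16, 0, 1)   [0·31 + 1·16 = 16]
  31 = 1·16 + 15   → row C = row A − 1·row B = (15, 1, −1)   [check: 1·31 − 1·16 = 15]
  16 = 1·15 + 1   → row D = row B − 1·row C = (1, −1, 2)   [check: −1·31 + 2·16 = 1]
  15 = 15·1 + 0   → remainder 0, stop. gcd = 1 (last nonzero row D).
The gcd is 1, so 16 is invertible mod 31. The last nonzero row gives −1·31 + 2·16 = 1, so t = 2. So 16^(−1) ≡ 2 (mod 31). Verify: 16 · 2 = 32 ≡ 1 (mod 31). ✓

Final answer: 16^(−1) ≡ 2 (mod 31)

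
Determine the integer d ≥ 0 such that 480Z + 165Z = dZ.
(480, 165) = (15); d = 15

In the PID Z, (a, b) is generated by gcd(a, b). Compute gcd(480, 165) with the extended Euclidean algorithm, tracking rows (r, s, t) with s·480 + t·165 = r:
  row A: (480, 1, 0)   [1·480 + 0·165 = 480]
  row B: (165, 0, 1)   [0·480 + 1·165 = 165]
  480 = 2·165 + 150   → row C = row A − 2·row B = (150, 1, −2)   [check: 1·480 − 2·165 = 150]
  165 = 1·150 + 15   → row D = row B − 1·row C = (15, −1, 3)   [check: −1·480 + 3·165 = 15]
  150 = 10·15 + 0   → remainder 0, stop. gcd = 15 (last nonzero row D).
So gcd(480, 165) = 15, with Bézout identity −1·480 + 3·165 = 15. Containment (⊇): the Bézout identity exhibits 15 as an element of (480, 165), giving (15) ⊆ (480, 165). Containment (⊆): since 15 | 480 and 15 | 165 (480 = 15·32, 165 = 15·11), every Z-linear combination of 480 and 165 is divisible by 15, so (480, 165) ⊆ (15). Therefore (480, 165) = (15), d = 15.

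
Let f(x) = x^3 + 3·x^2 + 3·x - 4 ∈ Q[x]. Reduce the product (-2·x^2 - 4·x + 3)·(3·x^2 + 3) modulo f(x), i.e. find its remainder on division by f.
First multiply in Q[x] without reducing: a · b = -6·x^4 - 12·x^3 + 3·x^2 - 12·x + 9. Now divide by f(x) = x^3 + 3·x^2 + 3·x - 4, eliminating the leading term at each step:
  leading term -6·x^4: subtract (-6·x)·f(x) = -6·x^4 - 18·x^3 - 18·x^2 + 24·x, leaving 6·x^3 + 21·x^2 - 36·x + 9
  leading term 6·x^3: subtract (6)·f(x) = 6·x^3 + 18·x^2 + 18·x - 24, leaving 3·x^2 - 54·x + 33
The degree is now < 3, so this is the remainder. Hence a · b ≡ 3·x^2 - 54·x + 33 in Q[x]/(f).

Final answer: a · b ≡ 3·x^2 - 54·x + 33 (mod f(x))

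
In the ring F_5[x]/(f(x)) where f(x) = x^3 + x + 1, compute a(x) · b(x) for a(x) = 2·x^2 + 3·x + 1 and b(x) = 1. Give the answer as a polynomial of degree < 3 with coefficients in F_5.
a · b ≡ 2·x^2 + 3·x + 1 (mod f(x))

Multiply as integer polynomials: a · b = 2·x^2 + 3·x + 1. Reducing coefficients mod 5: a · b ≡ 2·x^2 + 3·x + 1. This already has degree < 3, so no reduction by f is needed. Hence a · b ≡ 2·x^2 + 3·x + 1 in F_5[x]/(f).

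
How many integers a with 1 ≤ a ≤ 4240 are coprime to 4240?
1664

The number of a ∈ {1, ..., 4240} with gcd(a, 4240) = 1 is by definition Euler's totient φ(4240). φ is multiplicative, with φ(p^e) = p^e − p^(e−1). Factorise 4240 = 2^4 · 5 · 53. Then
  φ(4240) = (2^4 − 2^3) · (5 − 1) · (53 − 1) = 8 · 4 · 52 = 1664.
So there are 1664 such integers.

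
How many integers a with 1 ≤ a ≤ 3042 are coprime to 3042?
The number of a ∈ {1, ..., 3042} with gcd(a, 3042) = 1 is by definition Euler's totient φ(3042). φ is multiplicative, with φ(p^e) = p^e − p^(e−1). Factorise 3042 = 2 · 3^2 · 13^2. Then
  φ(3042) = (2 − 1) · (3^2 − 3^1) · (13^2 − 13^1) = 1 · 6 · 156 = 936.
So there are 936 such integers.

Final answer: 936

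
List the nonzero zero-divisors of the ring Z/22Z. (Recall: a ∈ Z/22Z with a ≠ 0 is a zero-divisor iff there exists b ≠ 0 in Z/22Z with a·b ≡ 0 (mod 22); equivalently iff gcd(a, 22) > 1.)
An element a ∈ Z/22Z (with a ≠ 0) is a zero-divisor iff gcd(a, 22) > 1 (because a is a unit precisely when gcd(a, n) = 1, and in Z/nZ every nonzero, non-unit element is a zero-divisor). Scan a = 1, ..., 21 and keep those with gcd(a, 22) > 1:
  gcd(2, 22) = 2, gcd(4, 22) = 2, gcd(6, 22) = 2, gcd(8, 22) = 2, gcd(10, 22) = 2, gcd(11, 22) = 11, gcd(12, 22) = 2, gcd(14, 22) = 2, gcd(16, 22) = 2, gcd(18, 22) = 2, gcd(20, 22) = 2.
All other a ∈ {1, ..., 21} have gcd(a, 22) = 1 and are units. So the nonzero zero-divisors are exactly the 11 values of a appearing in this scan.

Final answer: nonzero zero-divisors of Z/22Z = {2, 4, 6, 8, 10, 11, 12, 14, 16, 18, 20}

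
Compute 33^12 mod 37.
Use repeated squaring. Binary(12) = 1100. Walk through the bits of the exponent 12 left-to-right: at each bit after the leading one, square the running value, then multiply by 33 if the bit is 1 (always reducing mod 37):
  bit 1 = 1 (leading): start with 33.
  bit 2 = 1: square 33^2 = 1089 ≡ 16; bit is 1, so multiply 16·33 = 528 ≡ 10 (mod 37).
  bit 3 = 0: square 10^2 = 100 ≡ 26 (mod 37).
  bit 4 = 0: square 26^2 = 676 ≡ 10 (mod 37).
Final value: 33^12 ≡ 10 (mod 37).

Final answer: 10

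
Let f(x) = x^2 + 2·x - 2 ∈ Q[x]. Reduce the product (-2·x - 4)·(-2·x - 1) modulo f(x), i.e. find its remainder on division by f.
First multiply in Q[x] without reducing: a · b = 4·x^2 + 10·x + 4. Now divide by f(x) = x^2 + 2·x - 2, eliminating the leading term at each step:
  leading term 4·x^2: subtract (4)·f(x) = 4·x^2 + 8·x - 8, leaving 2·x + 12
The degree is now < 2, so this is the remainder. Hence a · b ≡ 2·x + 12 in Q[x]/(f).

Final answer: a · b ≡ 2·x + 12 (mod f(x))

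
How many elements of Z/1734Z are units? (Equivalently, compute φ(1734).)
Z/1734Z has φ(1734) = 544 units

An element a ∈ Z/1734Z is a unit iff gcd(a, 1734) = 1, so the number of units is φ(1734). φ is multiplicative, with φ(p^e) = p^e − p^(e−1). Factorise 1734 = 2 · 3 · 17^2. Then
  φ(1734) = (2 − 1) · (3 − 1) · (17^2 − 17^1) = 1 · 2 · 272 = 544.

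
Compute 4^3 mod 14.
8

Use repeated squaring. Binary(3) = 11. Walk through the bits of the exponent 3 left-to-right: at each bit after the leading one, square the running value, then multiply by 4 if the bit is 1 (always reducing mod 14):
  bit 1 = 1 (leading): start with 4.
  bit 2 = 1: square 4^2 = 16 ≡ 2; bit is 1, so multiply 2·4 = 8 (mod 14).
Final value: 4^3 ≡ 8 (mod 14).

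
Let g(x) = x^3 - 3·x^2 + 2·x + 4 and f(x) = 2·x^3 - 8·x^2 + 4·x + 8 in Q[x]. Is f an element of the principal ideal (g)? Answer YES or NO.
NO

In Q[x] the ideal (g) consists of all multiples of g, so f ∈ (g) iff g | f, i.e. iff the remainder of f on division by g is 0. Divide f by g (g is monic, so eliminate the leading term of the running remainder at each step):
  leading term 2·x^3: subtract (2)·g(x) = 2·x^3 - 6·x^2 + 4·x + 8, leaving -2·x^2
The remainder r(x) = -2·x^2 ≠ 0 (and deg r < deg g), so g ∤ f, i.e. f ∉ (g).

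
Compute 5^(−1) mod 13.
5^(−1) ≡ 8 (mod 13)

Apply the extended Euclidean algorithm to (13, 5), tracking rows (r, s, t) with s·13 + t·5 = r. Each division r_prev = q·r_cur + r_new produces the new row as (previous row) − q·(current row):
  row A: (13, 1, 0)   [1·13 + 0·5 = 13]
  row B: (5, 0, 1)   [0·13 + 1·5 = 5]
  13 = 2·5 + 3   → row C = row A − 2·row B = (3, 1, −2)   [check: 1·13 − 2·5 = 3]
  5 = 1·3 + 2   → row D = row B − 1·row C = (2, −1, 3)   [check: −1·13 + 3·5 = 2]
  3 = 1·2 + 1   → row E = row C − 1·row D = (1, 2, −5)   [check: 2·13 − 5·5 = 1]
  2 = 2·1 + 0   → remainder 0, stop. gcd = 1 (last nonzero row E).
The gcd is 1, so 5 is invertible mod 13. The last nonzero row gives 2·13 − 5·5 = 1, so t = −5. So 5^(−1) ≡ −5 ≡ 8 (mod 13). Verify: 5 · 8 = 40 ≡ 1 (mod 13). ✓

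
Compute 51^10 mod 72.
9

Use repeated squaring. Binary(10) = 1010. Walk through the bits of the exponent 10 left-to-right: at each bit after the leading one, square the running value, then multiply by 51 if the bit is 1 (always reducing mod 72):
  bit 1 = 1 (leading): start with 51.
  bit 2 = 0: square 51^2 = 2601 ≡ 9 (mod 72).
  bit 3 = 1: square 9^2 = 81 ≡ 9; bit is 1, so multiply 9·51 = 459 ≡ 27 (mod 72).
  bit 4 = 0: square 27^2 = 729 ≡ 9 (mod 72).
Final value: 51^10 ≡ 9 (mod 72).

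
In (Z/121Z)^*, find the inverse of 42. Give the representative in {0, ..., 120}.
42^(−1) ≡ 49 (mod 121)

Apply the extended Euclidean algorithm to (121, 42), tracking rows (r, s, t) with s·121 + t·42 = r. Each division r_prev = q·r_cur + r_new produces the new row as (previous row) − q·(current row):
  row A: (121, 1, 0)   [1·121 + 0·42 = 121]
  row B: (42, 0, 1)   [0·121 + 1·42 = 42]
  121 = 2·42 + 37   → row C = row A − 2·row B = (37, 1, −2)   [check: 1·121 − 2·42 = 37]
  42 = 1·37 + 5   → row D = row B − 1·row C = (5, −1, 3)   [check: −1·121 + 3·42 = 5]
  37 = 7·5 + 2   → row E = row C − 7·row D = (2, 8, −23)   [check: 8·121 − 23·42 = 2]
  5 = 2·2 + 1   → row F = row D − 2·row E = (1, −17, 49)   [check: −17·121 + 49·42 = 1]
  2 = 2·1 + 0   → remainder 0, stop. gcd = 1 (last nonzero row F).
The gcd is 1, so 42 is invertible mod 121. The last nonzero row gives −17·121 + 49·42 = 1, so t = 49. So 42^(−1) ≡ 49 (mod 121). Verify: 42 · 49 = 2058 ≡ 1 (mod 121). ✓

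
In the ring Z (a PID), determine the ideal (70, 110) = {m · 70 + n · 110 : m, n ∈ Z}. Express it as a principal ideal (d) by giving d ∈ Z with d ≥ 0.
In the PID Z, (a, b) is generated by gcd(a, b). Compute gcd(110, 70) with the extended Euclidean algorithm, tracking rows (r, s, t) with s·110 + t·70 = r:
  row A: (110, 1, 0)   [1·110 + 0·70 = 110]
  row B: (70, 0, 1)   [0·110 + 1·70 = 70]
  110 = 1·70 + 40   → row C = row A − 1·row B = (40, 1, −1)   [check: 1·110 − 1·70 = 40]
  70 = 1·40 + 30   → row D = row B − 1·row C = (30, −1, 2)   [check: −1·110 + 2·70 = 30]
  40 = 1·30 + 10   → row E = row C − 1·row D = (10, 2, −3)   [check: 2·110 − 3·70 = 10]
  30 = 3·10 + 0   → remainder 0, stop. gcd = 10 (last nonzero row E).
So gcd(70, 110) = 10, with Bézout identity 2·110 − 3·70 = 10. Containment (⊇): the Bézout identity exhibits 10 as an element of (70, 110), giving (10) ⊆ (70, 110). Containment (⊆): since 10 | 70 and 10 | 110 (70 = 10·7, 110 = 10·11), every Z-linear combination of 70 and 110 is divisible by 10, so (70, 110) ⊆ (10). Therefore (70, 110) = (10), d = 10.

Final answer: (70, 110) = (10); d = 10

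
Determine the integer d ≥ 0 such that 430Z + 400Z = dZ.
In the PID Z, (a, b) is generated by gcd(a, b). Compute gcd(430, 400) with the extended Euclidean algorithm, tracking rows (r, s, t) with s·430 + t·400 = r:
  row A: (430, 1, 0)   [1·430 + 0·400 = 430]
  row B: (400, 0, 1)   [0·430 + 1·400 = 400]
  430 = 1·400 + 30   → row C = row A − 1·row B = (30, 1, −1)   [check: 1·430 − 1·400 = 30]
  400 = 13·30 + 10   → row D = row B − 13·row C = (10, −13, 14)   [check: −13·430 + 14·400 = 10]
  30 = 3·10 + 0   → remainder 0, stop. gcd = 10 (last nonzero row D).
So gcd(430, 400) = 10, with Bézout identity −13·430 + 14·400 = 10. Containment (⊇): the Bézout identity exhibits 10 as an element of (430, 400), giving (10) ⊆ (430, 400). Containment (⊆): since 10 | 430 and 10 | 400 (430 = 10·43, 400 = 10·40), every Z-linear combination of 430 and 400 is divisible by 10, so (430, 400) ⊆ (10). Therefore (430, 400) = (10), d = 10.

Final answer: (430, 400) = (10); d = 10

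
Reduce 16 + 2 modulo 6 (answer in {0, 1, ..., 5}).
0

Reduce the summands first: 16 ≡ 4 (mod 6), so 16 + 2 ≡ 4 + 2 (mod 6). 4 + 2 = 6; 6 = 1·6 + 0, so (16 + 2) mod 6 = 0.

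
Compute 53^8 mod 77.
58

Use repeated squaring. Binary(8) = 1000. Walk through the bits of the exponent 8 left-to-right: at each bit after the leading one, square the running value, then multiply by 53 if the bit is 1 (always reducing mod 77):
  bit 1 = 1 (leading): start with 53.
  bit 2 = 0: square 53^2 = 2809 ≡ 37 (mod 77).
  bit 3 = 0: square 37^2 = 1369 ≡ 60 (mod 77).
  bit 4 = 0: square 60^2 = 3600 ≡ 58 (mod 77).
Final value: 53^8 ≡ 58 (mod 77).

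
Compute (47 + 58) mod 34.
3

Reduce the summands first: 47 ≡ 13, 58 ≡ 24 (mod 34), so 47 + 58 ≡ 13 + 24 (mod 34). 13 + 24 = 37; 37 = 1·34 + 3, so (47 + 58) mod 34 = 3.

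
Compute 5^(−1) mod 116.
Apply the extended Euclidean algorithm to (116, 5), tracking rows (r, s, t) with s·116 + t·5 = r. Each division r_prev = q·r_cur + r_new produces the new row as (previous row) − q·(current row):
  row A: (116, 1, 0)   [1·116 + 0·5 = 116]
  row B: (5, 0, 1)   [0·116 + 1·5 = 5]
  116 = 23·5 + 1   → row C = row A − 23·row B = (1, 1, −23)   [check: 1·116 − 23·5 = 1]
  5 = 5·1 + 0   → remainder 0, stop. gcd = 1 (last nonzero row C).
The gcd is 1, so 5 is invertible mod 116. The last nonzero row gives 1·116 − 23·5 = 1, so t = −23. So 5^(−1) ≡ −23 ≡ 93 (mod 116). Verify: 5 · 93 = 465 ≡ 1 (mod 116). ✓

Final answer: 5^(−1) ≡ 93 (mod 116)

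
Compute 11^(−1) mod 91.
Apply the extended Euclidean algorithm to (91, 11), tracking rows (r, s, t) with s·91 + t·11 = r. Each division r_prev = q·r_cur + r_new produces the new row as (previous row) − q·(current row):
  row A: (91, 1, 0)   [1·91 + 0·11 = 91]
  row B: (11, 0, 1)   [0·91 + 1·11 = 11]
  91 = 8·11 + 3   → row C = row A − 8·row B = (3, 1, −8)   [check: 1·91 − 8·11 = 3]
  11 = 3·3 + 2   → row D = row B − 3·row C = (2, −3, 25)   [check: −3·91 + 25·11 = 2]
  3 = 1·2 + 1   → row E = row C − 1·row D = (1, 4, −33)   [check: 4·91 − 33·11 = 1]
  2 = 2·1 + 0   → remainder 0, stop. gcd = 1 (last nonzero row E).
The gcd is 1, so 11 is invertible mod 91. The last nonzero row gives 4·91 − 33·11 = 1, so t = −33. So 11^(−1) ≡ −33 ≡ 58 (mod 91). Verify: 11 · 58 = 638 ≡ 1 (mod 91). ✓

Final answer: 11^(−1) ≡ 58 (mod 91)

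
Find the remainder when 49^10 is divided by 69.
31

Use repeated squaring. Binary(10) = 1010. Walk through the bits of the exponent 10 left-to-right: at each bit after the leading one, square the running value, then multiply by 49 if the bit is 1 (always reducing mod 69):
  bit 1 = 1 (leading): start with 49.
  bit 2 = 0: square 49^2 = 2401 ≡ 55 (mod 69).
  bit 3 = 1: square 55^2 = 3025 ≡ 58; bit is 1, so multiply 58·49 = 2842 ≡ 13 (mod 69).
  bit 4 = 0: square 13^2 = 169 ≡ 31 (mod 69).
Final value: 49^10 ≡ 31 (mod 69).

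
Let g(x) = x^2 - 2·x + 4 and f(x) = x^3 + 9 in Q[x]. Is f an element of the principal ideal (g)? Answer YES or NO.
In Q[x] the ideal (g) consists of all multiples of g, so f ∈ (g) iff g | f, i.e. iff the remainder of f on division by g is 0. Divide f by g (g is monic, so eliminate the leading term of the running remainder at each step):
  leading term x^3: subtract (x)·g(x) = x^3 - 2·x^2 + 4·x, leaving 2·x^2 - 4·x + 9
  leading term 2·x^2: subtract (2)·g(x) = 2·x^2 - 4·x + 8, leaving 1
The remainder r(x) = 1 ≠ 0 (and deg r < deg g), so g ∤ f, i.e. f ∉ (g).

Final answer: NO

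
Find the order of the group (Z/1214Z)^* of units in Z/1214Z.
|(Z/1214Z)^*| = 606

(Z/1214Z)^* consists of the classes a with gcd(a, 1214) = 1, so its order is φ(1214). φ is multiplicative, with φ(p^e) = p^e − p^(e−1). Factorise 1214 = 2 · 607. Then
  φ(1214) = (2 − 1) · (607 − 1) = 1 · 606 = 606.
Thus |(Z/1214Z)^*| = 606.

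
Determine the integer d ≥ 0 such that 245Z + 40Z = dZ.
(245, 40) = (5); d = 5

In the PID Z, (a, b) is generated by gcd(a, b). Compute gcd(245, 40) with the extended Euclidean algorithm, tracking rows (r, s, t) with s·245 + t·40 = r:
  row A: (245, 1, 0)   [1·245 + 0·40 = 245]
  row B: (40, 0, 1)   [0·245 + 1·40 = 40]
  245 = 6·40 + 5   → row C = row A − 6·row B = (5, 1, −6)   [check: 1·245 − 6·40 = 5]
  40 = 8·5 + 0   → remainder 0, stop. gcd = 5 (last nonzero row C).
So gcd(245, 40) = 5, with Bézout identity 1·245 − 6·40 = 5. Containment (⊇): the Bézout identity exhibits 5 as an element of (245, 40), giving (5) ⊆ (245, 40). Containment (⊆): since 5 | 245 and 5 | 40 (245 = 5·49, 40 = 5·8), every Z-linear combination of 245 and 40 is divisible by 5, so (245, 40) ⊆ (5). Therefore (245, 40) = (5), d = 5.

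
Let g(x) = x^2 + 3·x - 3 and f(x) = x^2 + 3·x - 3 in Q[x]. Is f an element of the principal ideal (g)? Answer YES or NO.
YES

In Q[x] the ideal (g) consists of all multiples of g, so f ∈ (g) iff g | f, i.e. iff the remainder of f on division by g is 0. Divide f by g (g is monic, so eliminate the leading term of the running remainder at each step):
  leading term x^2: subtract (1)·g(x) = x^2 + 3·x - 3, leaving 0
The remainder is 0, so f(x) = g(x) · h(x) with h(x) = 1. Hence g | f, i.e. f ∈ (g).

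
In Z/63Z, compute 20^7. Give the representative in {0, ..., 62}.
20

Use repeated squaring. Binary(7) = 111. Walk through the bits of the exponent 7 left-to-right: at each bit after the leading one, square the running value, then multiply by 20 if the bit is 1 (always reducing mod 63):
  bit 1 = 1 (leading): start with 20.
  bit 2 = 1: square 20^2 = 400 ≡ 22; bit is 1, so multiply 22·20 = 440 ≡ 62 (mod 63).
  bit 3 = 1: square 62^2 = 3844 ≡ 1; bit is 1, so multiply 1·20 = 20 (mod 63).
Final value: 20^7 ≡ 20 (mod 63).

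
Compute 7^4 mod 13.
Use repeated squaring. Binary(4) = 100. Walk through the bits of the exponent 4 left-to-right: at each bit after the leading one, square the running value, then multiply by 7 if the bit is 1 (always reducing mod 13):
  bit 1 = 1 (leading): start with 7.
  bit 2 = 0: square 7^2 = 49 ≡ 10 (mod 13).
  bit 3 = 0: square 10^2 = 100 ≡ 9 (mod 13).
Final value: 7^4 ≡ 9 (mod 13).

Final answer: 9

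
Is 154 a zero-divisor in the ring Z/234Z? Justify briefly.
YES

gcd(154, 234) = 2 > 1, so 154 is not a unit in Z/234Z. In Z/nZ every nonzero non-unit is a zero-divisor: explicitly, take b = 234/gcd = 117 ≠ 0 (mod 234); then 154·117 = 18018 = 77·234, i.e. 154·117 ≡ 0 (mod 234). So 154 is a zero-divisor.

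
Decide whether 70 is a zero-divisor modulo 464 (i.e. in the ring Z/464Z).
YES

gcd(70, 464) = 2 > 1, so 70 is not a unit in Z/464Z. In Z/nZ every nonzero non-unit is a zero-divisor: explicitly, take b = 464/gcd = 232 ≠ 0 (mod 464); then 70·232 = 16240 = 35·464, i.e. 70·232 ≡ 0 (mod 464). So 70 is a zero-divisor.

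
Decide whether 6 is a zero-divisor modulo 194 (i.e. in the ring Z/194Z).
YES

gcd(6, 194) = 2 > 1, so 6 is not a unit in Z/194Z. In Z/nZ every nonzero non-unit is a zero-divisor: explicitly, take b = 194/gcd = 97 ≠ 0 (mod 194); then 6·97 = 582 = 3·194, i.e. 6·97 ≡ 0 (mod 194). So 6 is a zero-divisor.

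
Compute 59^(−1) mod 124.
59^(−1) ≡ 103 (mod 124)

Apply the extended Euclidean algorithm to (124, 59), tracking rows (r, s, t) with s·124 + t·59 = r. Each division r_prev = q·r_cur + r_new produces the new row as (previous row) − q·(current row):
  row A: (124, 1, 0)   [1·124 + 0·59 = 124]
  row B: (59, 0, 1)   [0·124 + 1·59 = 59]
  124 = 2·59 + 6   → row C = row A − 2·row B = (6, 1, −2)   [check: 1·124 − 2·59 = 6]
  59 = 9·6 + 5   → row D = row B − 9·row C = (5, −9, 19)   [check: −9·124 + 19·59 = 5]
  6 = 1·5 + 1   → row E = row C − 1·row D = (1, 10, −21)   [check: 10·124 − 21·59 = 1]
  5 = 5·1 + 0   → remainder 0, stop. gcd = 1 (last nonzero row E).
The gcd is 1, so 59 is invertible mod 124. The last nonzero row gives 10·124 − 21·59 = 1, so t = −21. So 59^(−1) ≡ −21 ≡ 103 (mod 124). Verify: 59 · 103 = 6077 ≡ 1 (mod 124). ✓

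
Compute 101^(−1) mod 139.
Apply the extended Euclidean algorithm to (139, 101), tracking rows (r, s, t) with s·139 + t·101 = r. Each division r_prev = q·r_cur + r_new produces the new row as (previous row) − q·(current row):
  row A: (139, 1, 0)   [1·139 + 0·101 = 139]
  row B: (101, 0, 1)   [0·139 + 1·101 = 101]
  139 = 1·101 + 38   → row C = row A − 1·row B = (38, 1, −1)   [check: 1·139 − 1·101 = 38]
  101 = 2·38 + 25   → row D = row B − 2·row C = (25, −2, 3)   [check: −2·139 + 3·101 = 25]
  38 = 1·25 + 13   → row E = row C − 1·row D = (13, 3, −4)   [check: 3·139 − 4·101 = 13]
  25 = 1·13 + 12   → row F = row D − 1·row E = (12, −5, 7)   [check: −5·139 + 7·101 = 12]
  13 = 1·12 + 1   → row G = row E − 1·row F = (1, 8, −11)   [check: 8·139 − 11·101 = 1]
  12 = 12·1 + 0   → remainder 0, stop. gcd = 1 (last nonzero row G).
The gcd is 1, so 101 is invertible mod 139. The last nonzero row gives 8·139 − 11·101 = 1, so t = −11. So 101^(−1) ≡ −11 ≡ 128 (mod 139). Verify: 101 · 128 = 12928 ≡ 1 (mod 139). ✓

Final answer: 101^(−1) ≡ 128 (mod 139)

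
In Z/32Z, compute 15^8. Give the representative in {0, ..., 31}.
1

Use repeated squaring. Binary(8) = 1000. Walk through the bits of the exponent 8 left-to-right: at each bit after the leading one, square the running value, then multiply by 15 if the bit is 1 (always reducing mod 32):
  bit 1 = 1 (leading): start with 15.
  bit 2 = 0: square 15^2 = 225 ≡ 1 (mod 32).
  bit 3 = 0: square 1^2 = 1 (mod 32).
  bit 4 = 0: square 1^2 = 1 (mod 32).
Final value: 15^8 ≡ 1 (mod 32).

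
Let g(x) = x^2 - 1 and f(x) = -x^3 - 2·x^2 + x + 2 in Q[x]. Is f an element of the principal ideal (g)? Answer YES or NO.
YES

In Q[x] the ideal (g) consists of all multiples of g, so f ∈ (g) iff g | f, i.e. iff the remainder of f on division by g is 0. Divide f by g (g is monic, so eliminate the leading term of the running remainder at each step):
  leading term -x^3: subtract (-x)·g(x) = -x^3 + x, leaving 2 - 2·x^2
  leading term -2·x^2: subtract (-2)·g(x) = 2 - 2·x^2, leaving 0
The remainder is 0, so f(x) = g(x) · h(x) with h(x) = -x - 2. Hence g | f, i.e. f ∈ (g).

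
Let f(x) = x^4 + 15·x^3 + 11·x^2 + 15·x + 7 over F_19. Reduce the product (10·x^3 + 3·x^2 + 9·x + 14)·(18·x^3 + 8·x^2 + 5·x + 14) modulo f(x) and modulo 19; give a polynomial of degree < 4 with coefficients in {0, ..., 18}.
Multiply as integer polynomials: a · b = 180·x^6 + 134·x^5 + 236·x^4 + 479·x^3 + 199·x^2 + 196·x + 196. Reducing coefficients mod 19: a · b ≡ 9·x^6 + x^5 + 8·x^4 + 4·x^3 + 9·x^2 + 6·x + 6. Now divide by f(x) = x^4 + 15·x^3 + 11·x^2 + 15·x + 7 in F_19[x], eliminating the leading term at each step:
  leading term 9·x^6: subtract (9·x^2)·f(x) = 9·x^6 + 2·x^5 + 4·x^4 + 2·x^3 + 6·x^2, leaving 18·x^5 + 4·x^4 + 2·x^3 + 3·x^2 + 6·x + 6 (coefficients mod 19)
  leading term 18·x^5: subtract (18·x)·f(x) = 18·x^5 + 4·x^4 + 8·x^3 + 4·x^2 + 12·x, leaving 13·x^3 + 18·x^2 + 13·x + 6 (coefficients mod 19)
The degree is now < 4, so this is the remainder. Hence a · b ≡ 13·x^3 + 18·x^2 + 13·x + 6 in F_19[x]/(f).

Final answer: a · b ≡ 13·x^3 + 18·x^2 + 13·x + 6 (mod f(x))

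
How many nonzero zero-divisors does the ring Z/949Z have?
In Z/949Z each nonzero element is either a unit (gcd with 949 is 1) or a zero-divisor (gcd > 1). The number of units is φ(949): factorise 949 = 13 · 73, so φ(949) = (13 − 1) · (73 − 1) = 12 · 72 = 864. The nonzero elements number 949 − 1 = 948. Hence the nonzero zero-divisors number 948 − 864 = 84.

Final answer: Z/949Z has 84 nonzero zero-divisors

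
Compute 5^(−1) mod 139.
5^(−1) ≡ 28 (mod 139)

Apply the extended Euclidean algorithm to (139, 5), tracking rows (r, s, t) with s·139 + t·5 = r. Each division r_prev = q·r_cur + r_new produces the new row as (previous row) − q·(current row):
  row A: (139, 1, 0)   [1·139 + 0·5 = 139]
  row B: (5, 0, 1)   [0·139 + 1·5 = 5]
  139 = 27·5 + 4   → row C = row A − 27·row B = (4, 1, −27)   [check: 1·139 − 27·5 = 4]
  5 = 1·4 + 1   → row D = row B − 1·row C = (1, −1, 28)   [check: −1·139 + 28·5 = 1]
  4 = 4·1 + 0   → remainder 0, stop. gcd = 1 (last nonzero row D).
The gcd is 1, so 5 is invertible mod 139. The last nonzero row gives −1·139 + 28·5 = 1, so t = 28. So 5^(−1) ≡ 28 (mod 139). Verify: 5 · 28 = 140 ≡ 1 (mod 139). ✓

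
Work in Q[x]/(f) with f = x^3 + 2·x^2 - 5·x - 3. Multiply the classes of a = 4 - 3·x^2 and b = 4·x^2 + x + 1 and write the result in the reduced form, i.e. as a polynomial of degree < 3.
a · b ≡ -89·x^2 + 73·x + 67 (mod f(x))

First multiply in Q[x] without reducing: a · b = -12·x^4 - 3·x^3 + 13·x^2 + 4·x + 4. Now divide by f(x) = x^3 + 2·x^2 - 5·x - 3, eliminating the leading term at each step:
  leading term -12·x^4: subtract (-12·x)·f(x) = -12·x^4 - 24·x^3 + 60·x^2 + 36·x, leaving 21·x^3 - 47·x^2 - 32·x + 4
  leading term 21·x^3: subtract (21)·f(x) = 21·x^3 + 42·x^2 - 105·x - 63, leaving -89·x^2 + 73·x + 67
The degree is now < 3, so this is the remainder. Hence a · b ≡ -89·x^2 + 73·x + 67 in Q[x]/(f).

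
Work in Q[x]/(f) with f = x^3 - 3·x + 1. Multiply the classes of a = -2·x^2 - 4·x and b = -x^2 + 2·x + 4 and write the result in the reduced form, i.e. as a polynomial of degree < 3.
First multiply in Q[x] without reducing: a · b = 2·x^4 - 16·x^2 - 16·x. Now divide by f(x) = x^3 - 3·x + 1, eliminating the leading term at each step:
  leading term 2·x^4: subtract (2·x)·f(x) = 2·x^4 - 6·x^2 + 2·x, leaving -10·x^2 - 18·x
The degree is now < 3, so this is the remainder. Hence a · b ≡ -10·x^2 - 18·x in Q[x]/(f).

Final answer: a · b ≡ -10·x^2 - 18·x (mod f(x))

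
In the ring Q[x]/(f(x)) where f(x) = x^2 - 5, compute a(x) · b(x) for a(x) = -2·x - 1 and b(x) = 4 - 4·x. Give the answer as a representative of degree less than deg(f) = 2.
First multiply in Q[x] without reducing: a · b = 8·x^2 - 4·x - 4. Now divide by f(x) = x^2 - 5, eliminating the leading term at each step:
  leading term 8·x^2: subtract (8)·f(x) = 8·x^2 - 40, leaving 36 - 4·x
The degree is now < 2, so this is the remainder. Hence a · b ≡ 36 - 4·x in Q[x]/(f).

Final answer: a · b ≡ 36 - 4·x (mod f(x))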